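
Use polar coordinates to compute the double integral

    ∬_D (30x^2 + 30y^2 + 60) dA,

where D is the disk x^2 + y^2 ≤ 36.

The region D is 0 ≤ r ≤ 6, 0 ≤ θ ≤ 2π in polar coordinates, where x = r cos(θ), y = r sin(θ), and dA = r dr dθ.

Under the substitution, the integrand becomes 30r^2 + 60, so

    ∬_D (30x^2 + 30y^2 + 60) dA = ∫_{0}^{2π} ∫_{0}^{6} (30r^2 + 60) · r dr dθ.

Inner integral (in r): ∫_{0}^{6} (30r^2 + 60) · r dr = 10800.

Outer integral (in θ): ∫_{0}^{2π} (10800) dθ = 21600π.

Therefore ∬_D (30x^2 + 30y^2 + 60) dA = 21600π.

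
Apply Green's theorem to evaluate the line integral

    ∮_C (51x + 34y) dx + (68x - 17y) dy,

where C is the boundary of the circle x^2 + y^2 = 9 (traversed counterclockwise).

Green's theorem converts the closed line integral into a double integral over the enclosed region D:

    ∮_C P dx + Q dy = ∬_D (∂Q/∂x - ∂P/∂y) dA.

Here P = 51x + 34y, Q = 68x - 17y, so

    ∂Q/∂x = 68,    ∂P/∂y = 34,
    ∂Q/∂x - ∂P/∂y = 34.

D is the region x^2 + y^2 ≤ 9. Evaluating the double integral:

In polar coordinates (x = r cos θ, y = r sin θ, dA = r dr dθ) the integrand becomes 34, so

    ∬_D (34) dA = ∫_0^{2π} ∫_0^{3} (34) · r dr dθ.

Inner (r from 0 to 3): 153.
Outer (θ from 0 to 2π): 306π.

Therefore ∮_C P dx + Q dy = 306π.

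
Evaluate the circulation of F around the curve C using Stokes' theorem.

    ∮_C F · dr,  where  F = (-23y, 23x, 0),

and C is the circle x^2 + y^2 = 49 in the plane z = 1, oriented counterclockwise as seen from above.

Let S be the flat disk x^2 + y^2 ≤ 49 in the plane z = 1, with upward unit normal n̂ = ẑ. By Stokes' theorem,

    ∮_C F · dr = ∬_S (∇ × F) · n̂ dS = ∬_D (curl F)_z dA,

where D is the disk x^2 + y^2 ≤ 49.

Compute the curl of F = (-23y, 23x, 0):
    (∇ × F)_x = ∂F_z/∂y - ∂F_y/∂z = 0,
    (∇ × F)_y = ∂F_x/∂z - ∂F_z/∂x = 0,
    (∇ × F)_z = ∂F_y/∂x - ∂F_x/∂y = 46.

On z = 1, (curl F)_z = 46.

Convert to polar (x = r cos θ, y = r sin θ, dA = r dr dθ); the integrand becomes 46, so

    ∬_D (curl F)_z dA = ∫_0^{2π} ∫_0^{7} (46) · r dr dθ.

Inner (r from 0 to 7): 1127.
Outer (θ from 0 to 2π): 2254π.

Therefore ∮_C F · dr = 2254π.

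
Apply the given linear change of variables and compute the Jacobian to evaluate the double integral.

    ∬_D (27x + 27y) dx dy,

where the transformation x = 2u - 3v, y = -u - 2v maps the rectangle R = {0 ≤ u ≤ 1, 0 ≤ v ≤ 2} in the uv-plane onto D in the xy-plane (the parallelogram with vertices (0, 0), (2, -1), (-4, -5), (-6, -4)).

Compute the Jacobian determinant of (x, y) with respect to (u, v):

    ∂(x,y)/∂(u,v) = | 2  -3 | = (2)(-2) - (-3)(-1) = -7.
                   | -1  -2 |

Its absolute value is |J| = 7 (the area scaling factor).

Substituting x = 2u - 3v, y = -u - 2v into the integrand,

    27x + 27y → 27u - 135v,

so the integral becomes

    ∬_R (27u - 135v) · |J| du dv = ∫_0^1 ∫_0^2 (189u - 945v) dv du.

Inner (v): 378u - 1890.
Outer (u): -1701.

Therefore ∬_D (27x + 27y) dx dy = -1701.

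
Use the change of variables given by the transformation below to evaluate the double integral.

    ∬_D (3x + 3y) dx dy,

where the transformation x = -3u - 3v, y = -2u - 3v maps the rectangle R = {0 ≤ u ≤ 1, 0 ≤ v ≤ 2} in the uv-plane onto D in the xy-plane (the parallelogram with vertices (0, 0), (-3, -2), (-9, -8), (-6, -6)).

Compute the Jacobian determinant of (x, y) with respect to (u, v):

    ∂(x,y)/∂(u,v) = | -3  -3 | = (-3)(-3) - (-3)(-2) = 3.
                   | -2  -3 |

Its absolute value is |J| = 3 (the area scaling factor).

Substituting x = -3u - 3v, y = -2u - 3v into the integrand,

    3x + 3y → -15u - 18v,

so the integral becomes

    ∬_R (-15u - 18v) · |J| du dv = ∫_0^1 ∫_0^2 (-45u - 54v) dv du.

Inner (v): -90u - 108.
Outer (u): -153.

Therefore ∬_D (3x + 3y) dx dy = -153.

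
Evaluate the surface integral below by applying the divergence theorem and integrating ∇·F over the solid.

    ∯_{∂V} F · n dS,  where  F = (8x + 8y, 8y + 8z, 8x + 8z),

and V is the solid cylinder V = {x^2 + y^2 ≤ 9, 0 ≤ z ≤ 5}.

By the divergence theorem,

    ∯_{∂V} F · n dS = ∭_V (∇ · F) dV.

Compute the divergence:
    ∇ · F = ∂F_x/∂x + ∂F_y/∂y + ∂F_z/∂z = 8 + 8 + 8 = 24.

In cylindrical coordinates, x = r cos(θ), y = r sin(θ), z = z, dV = r dr dθ dz, with 0 ≤ r ≤ 3, 0 ≤ θ ≤ 2π, 0 ≤ z ≤ 5.

The integrand, after substitution and multiplying by the volume element, becomes (24) · r, so

    ∭_V (∇·F) dV = ∫_0^{2π} ∫_0^{3} ∫_0^{5} (24) · r dz dr dθ.

Inner (z from 0 to 5): 120r.
Middle (r from 0 to 3): 540.
Outer (θ from 0 to 2π): 1080π.

Therefore ∯_{∂V} F · n dS = 1080π.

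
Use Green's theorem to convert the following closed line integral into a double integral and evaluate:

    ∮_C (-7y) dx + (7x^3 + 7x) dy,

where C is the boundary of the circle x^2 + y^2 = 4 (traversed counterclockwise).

Green's theorem converts the closed line integral into a double integral over the enclosed region D:

    ∮_C P dx + Q dy = ∬_D (∂Q/∂x - ∂P/∂y) dA.

Here P = -7y, Q = 7x^3 + 7x, so

    ∂Q/∂x = 21x^2 + 7,    ∂P/∂y = -7,
    ∂Q/∂x - ∂P/∂y = 21x^2 + 14.

D is the region x^2 + y^2 ≤ 4. Evaluating the double integral:

In polar coordinates (x = r cos θ, y = r sin θ, dA = r dr dθ) the integrand becomes 21r^2cos(θ)^2 + 14, so

    ∬_D (21x^2 + 14) dA = ∫_0^{2π} ∫_0^{2} (21r^2cos(θ)^2 + 14) · r dr dθ.

Inner (r from 0 to 2): 84cos(θ)^2 + 28.
Outer (θ from 0 to 2π): 140π.

Therefore ∮_C P dx + Q dy = 140π.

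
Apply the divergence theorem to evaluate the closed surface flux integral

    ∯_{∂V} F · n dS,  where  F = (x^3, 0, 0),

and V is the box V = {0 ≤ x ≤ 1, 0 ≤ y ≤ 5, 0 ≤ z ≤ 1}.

By the divergence theorem,

    ∯_{∂V} F · n dS = ∭_V (∇ · F) dV.

Compute the divergence:
    ∇ · F = ∂F_x/∂x + ∂F_y/∂y + ∂F_z/∂z = 3x^2 + 0 + 0 = 3x^2.

V is a rectangular box, so dV = dx dy dz with 0 ≤ x ≤ 1, 0 ≤ y ≤ 5, 0 ≤ z ≤ 1.

Integrate (3x^2) over V as an iterated integral:

    ∭_V (∇·F) dV = ∫_0^{1} ∫_0^{5} ∫_0^{1} (3x^2) dz dy dx.

Inner (z from 0 to 1): 3x^2.
Middle (y from 0 to 5): 15x^2.
Outer (x from 0 to 1): 5.

Therefore ∯_{∂V} F · n dS = 5.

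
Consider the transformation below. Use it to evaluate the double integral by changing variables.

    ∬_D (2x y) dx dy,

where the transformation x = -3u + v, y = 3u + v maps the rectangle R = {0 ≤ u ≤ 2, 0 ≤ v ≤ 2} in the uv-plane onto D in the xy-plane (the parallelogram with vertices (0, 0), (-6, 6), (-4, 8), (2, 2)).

Compute the Jacobian determinant of (x, y) with respect to (u, v):

    ∂(x,y)/∂(u,v) = | -3  1 | = (-3)(1) - (1)(3) = -6.
                   | 3  1 |

Its absolute value is |J| = 6 (the area scaling factor).

Substituting x = -3u + v, y = 3u + v into the integrand,

    2x y → -18u^2 + 2v^2,

so the integral becomes

    ∬_R (-18u^2 + 2v^2) · |J| du dv = ∫_0^2 ∫_0^2 (-108u^2 + 12v^2) dv du.

Inner (v): 32 - 216u^2.
Outer (u): -512.

Therefore ∬_D (2x y) dx dy = -512.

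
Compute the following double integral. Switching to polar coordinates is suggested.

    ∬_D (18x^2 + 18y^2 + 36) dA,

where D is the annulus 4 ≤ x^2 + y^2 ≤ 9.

The region D is 2 ≤ r ≤ 3, 0 ≤ θ ≤ 2π in polar coordinates, where x = r cos(θ), y = r sin(θ), and dA = r dr dθ.

Under the substitution, the integrand becomes 18r^2 + 36, so

    ∬_D (18x^2 + 18y^2 + 36) dA = ∫_{0}^{2π} ∫_{2}^{3} (18r^2 + 36) · r dr dθ.

Inner integral (in r): ∫_{2}^{3} (18r^2 + 36) · r dr = 765/2.

Outer integral (in θ): ∫_{0}^{2π} (765/2) dθ = 765π.

Therefore ∬_D (18x^2 + 18y^2 + 36) dA = 765π.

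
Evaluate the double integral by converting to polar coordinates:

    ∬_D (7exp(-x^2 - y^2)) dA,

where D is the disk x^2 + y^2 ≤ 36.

The region D is 0 ≤ r ≤ 6, 0 ≤ θ ≤ 2π in polar coordinates, where x = r cos(θ), y = r sin(θ), and dA = r dr dθ.

Under the substitution, the integrand becomes 7exp(-r^2), so

    ∬_D (7exp(-x^2 - y^2)) dA = ∫_{0}^{2π} ∫_{0}^{6} (7exp(-r^2)) · r dr dθ.

Inner integral (in r): ∫_{0}^{6} (7exp(-r^2)) · r dr = 7/2 - 7exp(-36)/2.

Outer integral (in θ): ∫_{0}^{2π} (7/2 - 7exp(-36)/2) dθ = -7π exp(-36) + 7π.

Therefore ∬_D (7exp(-x^2 - y^2)) dA = -7π exp(-36) + 7π.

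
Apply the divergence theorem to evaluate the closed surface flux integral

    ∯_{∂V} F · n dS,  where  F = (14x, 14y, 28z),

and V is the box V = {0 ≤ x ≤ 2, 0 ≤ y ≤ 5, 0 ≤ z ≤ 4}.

By the divergence theorem,

    ∯_{∂V} F · n dS = ∭_V (∇ · F) dV.

Compute the divergence:
    ∇ · F = ∂F_x/∂x + ∂F_y/∂y + ∂F_z/∂z = 14 + 14 + 28 = 56.

V is a rectangular box, so dV = dx dy dz with 0 ≤ x ≤ 2, 0 ≤ y ≤ 5, 0 ≤ z ≤ 4.

Integrate (56) over V as an iterated integral:

    ∭_V (∇·F) dV = ∫_0^{2} ∫_0^{5} ∫_0^{4} (56) dz dy dx.

Inner (z from 0 to 4): 224.
Middle (y from 0 to 5): 1120.
Outer (x from 0 to 2): 2240.

Therefore ∯_{∂V} F · n dS = 2240.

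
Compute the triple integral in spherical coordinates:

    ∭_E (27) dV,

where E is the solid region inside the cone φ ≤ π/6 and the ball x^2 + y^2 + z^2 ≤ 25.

In spherical coordinates, x = ρ sin(φ) cos(θ), y = ρ sin(φ) sin(θ), z = ρ cos(φ), and dV = ρ^2 sin(φ) dρ dφ dθ.

The integrand becomes 27, so

    ∭_E (27) dV = ∫_{0}^{2π} ∫_{0}^{π/6} ∫_{0}^{5} (27) · ρ^2 sin(φ) dρ dφ dθ.

Inner (ρ): 1125sin(φ).
Middle (φ): 1125 - 1125sqrt(3)/2.
Outer (θ): 1125π (2 - sqrt(3)).

Therefore the triple integral equals 1125π (2 - sqrt(3)).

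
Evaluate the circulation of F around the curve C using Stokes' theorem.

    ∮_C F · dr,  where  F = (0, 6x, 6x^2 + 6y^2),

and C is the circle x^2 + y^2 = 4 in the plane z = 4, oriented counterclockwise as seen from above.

Let S be the flat disk x^2 + y^2 ≤ 4 in the plane z = 4, with upward unit normal n̂ = ẑ. By Stokes' theorem,

    ∮_C F · dr = ∬_S (∇ × F) · n̂ dS = ∬_D (curl F)_z dA,

where D is the disk x^2 + y^2 ≤ 4.

Compute the curl of F = (0, 6x, 6x^2 + 6y^2):
    (∇ × F)_x = ∂F_z/∂y - ∂F_y/∂z = 12y,
    (∇ × F)_y = ∂F_x/∂z - ∂F_z/∂x = -12x,
    (∇ × F)_z = ∂F_y/∂x - ∂F_x/∂y = 6.

On z = 4, (curl F)_z = 6.

Convert to polar (x = r cos θ, y = r sin θ, dA = r dr dθ); the integrand becomes 6, so

    ∬_D (curl F)_z dA = ∫_0^{2π} ∫_0^{2} (6) · r dr dθ.

Inner (r from 0 to 2): 12.
Outer (θ from 0 to 2π): 24π.

Therefore ∮_C F · dr = 24π.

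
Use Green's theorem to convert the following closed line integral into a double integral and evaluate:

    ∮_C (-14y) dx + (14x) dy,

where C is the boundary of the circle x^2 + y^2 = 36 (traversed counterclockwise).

Green's theorem converts the closed line integral into a double integral over the enclosed region D:

    ∮_C P dx + Q dy = ∬_D (∂Q/∂x - ∂P/∂y) dA.

Here P = -14y, Q = 14x, so

    ∂Q/∂x = 14,    ∂P/∂y = -14,
    ∂Q/∂x - ∂P/∂y = 28.

D is the region x^2 + y^2 ≤ 36. Evaluating the double integral:

In polar coordinates (x = r cos θ, y = r sin θ, dA = r dr dθ) the integrand becomes 28, so

    ∬_D (28) dA = ∫_0^{2π} ∫_0^{6} (28) · r dr dθ.

Inner (r from 0 to 6): 504.
Outer (θ from 0 to 2π): 1008π.

Therefore ∮_C P dx + Q dy = 1008π.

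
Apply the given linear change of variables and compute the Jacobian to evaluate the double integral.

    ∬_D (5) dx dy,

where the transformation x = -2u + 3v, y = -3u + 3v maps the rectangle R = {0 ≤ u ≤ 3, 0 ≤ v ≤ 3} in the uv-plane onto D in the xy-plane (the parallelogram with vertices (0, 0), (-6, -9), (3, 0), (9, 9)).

Compute the Jacobian determinant of (x, y) with respect to (u, v):

    ∂(x,y)/∂(u,v) = | -2  3 | = (-2)(3) - (3)(-3) = 3.
                   | -3  3 |

Its absolute value is |J| = 3 (the area scaling factor).

Substituting x = -2u + 3v, y = -3u + 3v into the integrand,

    5 → 5,

so the integral becomes

    ∬_R (5) · |J| du dv = ∫_0^3 ∫_0^3 (15) dv du.

Inner (v): 45.
Outer (u): 135.

Therefore ∬_D (5) dx dy = 135.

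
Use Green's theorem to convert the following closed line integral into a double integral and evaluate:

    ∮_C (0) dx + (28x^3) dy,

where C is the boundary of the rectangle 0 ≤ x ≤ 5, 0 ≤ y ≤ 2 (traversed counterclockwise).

Green's theorem converts the closed line integral into a double integral over the enclosed region D:

    ∮_C P dx + Q dy = ∬_D (∂Q/∂x - ∂P/∂y) dA.

Here P = 0, Q = 28x^3, so

    ∂Q/∂x = 84x^2,    ∂P/∂y = 0,
    ∂Q/∂x - ∂P/∂y = 84x^2.

D is the region 0 ≤ x ≤ 5, 0 ≤ y ≤ 2. Evaluating the double integral:

    ∬_D (84x^2) dA = ∫_0^{5} ∫_0^{2} (84x^2) dy dx.

Inner (y from 0 to 2): 168x^2.
Outer (x from 0 to 5): 7000.

Therefore ∮_C P dx + Q dy = 7000.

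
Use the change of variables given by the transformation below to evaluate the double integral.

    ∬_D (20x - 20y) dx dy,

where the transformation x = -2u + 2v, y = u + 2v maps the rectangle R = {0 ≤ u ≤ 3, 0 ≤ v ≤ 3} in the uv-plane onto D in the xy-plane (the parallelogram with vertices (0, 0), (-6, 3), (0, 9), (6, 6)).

Compute the Jacobian determinant of (x, y) with respect to (u, v):

    ∂(x,y)/∂(u,v) = | -2  2 | = (-2)(2) - (2)(1) = -6.
                   | 1  2 |

Its absolute value is |J| = 6 (the area scaling factor).

Substituting x = -2u + 2v, y = u + 2v into the integrand,

    20x - 20y → -60u,

so the integral becomes

    ∬_R (-60u) · |J| du dv = ∫_0^3 ∫_0^3 (-360u) dv du.

Inner (v): -1080u.
Outer (u): -4860.

Therefore ∬_D (20x - 20y) dx dy = -4860.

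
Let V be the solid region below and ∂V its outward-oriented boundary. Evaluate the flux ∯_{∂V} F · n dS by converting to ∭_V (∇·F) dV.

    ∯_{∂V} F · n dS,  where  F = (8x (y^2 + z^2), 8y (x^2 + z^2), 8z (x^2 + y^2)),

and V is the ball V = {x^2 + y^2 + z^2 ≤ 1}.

By the divergence theorem,

    ∯_{∂V} F · n dS = ∭_V (∇ · F) dV.

Compute the divergence:
    ∇ · F = ∂F_x/∂x + ∂F_y/∂y + ∂F_z/∂z = 8y^2 + 8z^2 + 8x^2 + 8z^2 + 8x^2 + 8y^2 = 16x^2 + 16y^2 + 16z^2.

In spherical coordinates, x = ρ sin(φ) cos(θ), y = ρ sin(φ) sin(θ), z = ρ cos(φ), dV = ρ^2 sin(φ) dρ dφ dθ, with 0 ≤ ρ ≤ 1, 0 ≤ φ ≤ π, 0 ≤ θ ≤ 2π.

The integrand, after substitution and multiplying by the volume element, becomes (16ρ^2) · ρ^2 sin(φ), so

    ∭_V (∇·F) dV = ∫_0^{2π} ∫_0^{π} ∫_0^{1} (16ρ^2) · ρ^2 sin(φ) dρ dφ dθ.

Inner (ρ from 0 to 1): 16sin(φ)/5.
Middle (φ from 0 to π): 32/5.
Outer (θ from 0 to 2π): 64π/5.

Therefore ∯_{∂V} F · n dS = 64π/5.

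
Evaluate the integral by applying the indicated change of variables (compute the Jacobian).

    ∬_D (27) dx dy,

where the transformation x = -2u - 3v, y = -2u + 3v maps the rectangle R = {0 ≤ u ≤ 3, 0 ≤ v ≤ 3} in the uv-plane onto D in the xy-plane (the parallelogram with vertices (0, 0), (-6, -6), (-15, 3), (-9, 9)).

Compute the Jacobian determinant of (x, y) with respect to (u, v):

    ∂(x,y)/∂(u,v) = | -2  -3 | = (-2)(3) - (-3)(-2) = -12.
                   | -2  3 |

Its absolute value is |J| = 12 (the area scaling factor).

Substituting x = -2u - 3v, y = -2u + 3v into the integrand,

    27 → 27,

so the integral becomes

    ∬_R (27) · |J| du dv = ∫_0^3 ∫_0^3 (324) dv du.

Inner (v): 972.
Outer (u): 2916.

Therefore ∬_D (27) dx dy = 2916.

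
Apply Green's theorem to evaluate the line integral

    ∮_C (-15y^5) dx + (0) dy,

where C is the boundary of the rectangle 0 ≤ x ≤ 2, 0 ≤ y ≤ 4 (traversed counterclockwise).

Green's theorem converts the closed line integral into a double integral over the enclosed region D:

    ∮_C P dx + Q dy = ∬_D (∂Q/∂x - ∂P/∂y) dA.

Here P = -15y^5, Q = 0, so

    ∂Q/∂x = 0,    ∂P/∂y = -75y^4,
    ∂Q/∂x - ∂P/∂y = 75y^4.

D is the region 0 ≤ x ≤ 2, 0 ≤ y ≤ 4. Evaluating the double integral:

    ∬_D (75y^4) dA = ∫_0^{2} ∫_0^{4} (75y^4) dy dx.

Inner (y from 0 to 4): 15360.
Outer (x from 0 to 2): 30720.

Therefore ∮_C P dx + Q dy = 30720.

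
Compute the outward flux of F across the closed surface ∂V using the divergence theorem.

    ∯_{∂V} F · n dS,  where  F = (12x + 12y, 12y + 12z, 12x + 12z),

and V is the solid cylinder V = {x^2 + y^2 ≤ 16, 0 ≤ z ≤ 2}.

By the divergence theorem,

    ∯_{∂V} F · n dS = ∭_V (∇ · F) dV.

Compute the divergence:
    ∇ · F = ∂F_x/∂x + ∂F_y/∂y + ∂F_z/∂z = 12 + 12 + 12 = 36.

In cylindrical coordinates, x = r cos(θ), y = r sin(θ), z = z, dV = r dr dθ dz, with 0 ≤ r ≤ 4, 0 ≤ θ ≤ 2π, 0 ≤ z ≤ 2.

The integrand, after substitution and multiplying by the volume element, becomes (36) · r, so

    ∭_V (∇·F) dV = ∫_0^{2π} ∫_0^{4} ∫_0^{2} (36) · r dz dr dθ.

Inner (z from 0 to 2): 72r.
Middle (r from 0 to 4): 576.
Outer (θ from 0 to 2π): 1152π.

Therefore ∯_{∂V} F · n dS = 1152π.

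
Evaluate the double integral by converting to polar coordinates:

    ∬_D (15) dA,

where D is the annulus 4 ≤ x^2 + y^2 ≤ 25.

The region D is 2 ≤ r ≤ 5, 0 ≤ θ ≤ 2π in polar coordinates, where x = r cos(θ), y = r sin(θ), and dA = r dr dθ.

Under the substitution, the integrand becomes 15, so

    ∬_D (15) dA = ∫_{0}^{2π} ∫_{2}^{5} (15) · r dr dθ.

Inner integral (in r): ∫_{2}^{5} (15) · r dr = 315/2.

Outer integral (in θ): ∫_{0}^{2π} (315/2) dθ = 315π.

Therefore ∬_D (15) dA = 315π.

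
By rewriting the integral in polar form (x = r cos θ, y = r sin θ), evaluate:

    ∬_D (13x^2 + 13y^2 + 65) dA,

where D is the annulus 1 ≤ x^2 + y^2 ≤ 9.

The region D is 1 ≤ r ≤ 3, 0 ≤ θ ≤ 2π in polar coordinates, where x = r cos(θ), y = r sin(θ), and dA = r dr dθ.

Under the substitution, the integrand becomes 13r^2 + 65, so

    ∬_D (13x^2 + 13y^2 + 65) dA = ∫_{0}^{2π} ∫_{1}^{3} (13r^2 + 65) · r dr dθ.

Inner integral (in r): ∫_{1}^{3} (13r^2 + 65) · r dr = 520.

Outer integral (in θ): ∫_{0}^{2π} (520) dθ = 1040π.

Therefore ∬_D (13x^2 + 13y^2 + 65) dA = 1040π.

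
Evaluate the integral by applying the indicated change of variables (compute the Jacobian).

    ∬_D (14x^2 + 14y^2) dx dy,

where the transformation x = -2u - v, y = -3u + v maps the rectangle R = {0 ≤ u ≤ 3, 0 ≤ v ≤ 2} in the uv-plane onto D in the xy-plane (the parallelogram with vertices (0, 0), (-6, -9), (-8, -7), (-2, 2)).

Compute the Jacobian determinant of (x, y) with respect to (u, v):

    ∂(x,y)/∂(u,v) = | -2  -1 | = (-2)(1) - (-1)(-3) = -5.
                   | -3  1 |

Its absolute value is |J| = 5 (the area scaling factor).

Substituting x = -2u - v, y = -3u + v into the integrand,

    14x^2 + 14y^2 → 182u^2 - 28u v + 28v^2,

so the integral becomes

    ∬_R (182u^2 - 28u v + 28v^2) · |J| du dv = ∫_0^3 ∫_0^2 (910u^2 - 140u v + 140v^2) dv du.

Inner (v): 1820u^2 - 280u + 1120/3.
Outer (u): 16240.

Therefore ∬_D (14x^2 + 14y^2) dx dy = 16240.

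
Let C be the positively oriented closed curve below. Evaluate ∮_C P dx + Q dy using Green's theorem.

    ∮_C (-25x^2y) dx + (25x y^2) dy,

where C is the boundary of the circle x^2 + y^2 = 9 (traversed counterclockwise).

Green's theorem converts the closed line integral into a double integral over the enclosed region D:

    ∮_C P dx + Q dy = ∬_D (∂Q/∂x - ∂P/∂y) dA.

Here P = -25x^2y, Q = 25x y^2, so

    ∂Q/∂x = 25y^2,    ∂P/∂y = -25x^2,
    ∂Q/∂x - ∂P/∂y = 25x^2 + 25y^2.

D is the region x^2 + y^2 ≤ 9. Evaluating the double integral:

In polar coordinates (x = r cos θ, y = r sin θ, dA = r dr dθ) the integrand becomes 25r^2, so

    ∬_D (25x^2 + 25y^2) dA = ∫_0^{2π} ∫_0^{3} (25r^2) · r dr dθ.

Inner (r from 0 to 3): 2025/4.
Outer (θ from 0 to 2π): 2025π/2.

Therefore ∮_C P dx + Q dy = 2025π/2.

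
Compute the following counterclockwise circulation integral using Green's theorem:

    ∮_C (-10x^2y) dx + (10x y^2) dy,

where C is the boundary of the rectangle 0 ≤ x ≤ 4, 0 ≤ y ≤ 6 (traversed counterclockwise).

Green's theorem converts the closed line integral into a double integral over the enclosed region D:

    ∮_C P dx + Q dy = ∬_D (∂Q/∂x - ∂P/∂y) dA.

Here P = -10x^2y, Q = 10x y^2, so

    ∂Q/∂x = 10y^2,    ∂P/∂y = -10x^2,
    ∂Q/∂x - ∂P/∂y = 10x^2 + 10y^2.

D is the region 0 ≤ x ≤ 4, 0 ≤ y ≤ 6. Evaluating the double integral:

    ∬_D (10x^2 + 10y^2) dA = ∫_0^{4} ∫_0^{6} (10x^2 + 10y^2) dy dx.

Inner (y from 0 to 6): 60x^2 + 720.
Outer (x from 0 to 4): 4160.

Therefore ∮_C P dx + Q dy = 4160.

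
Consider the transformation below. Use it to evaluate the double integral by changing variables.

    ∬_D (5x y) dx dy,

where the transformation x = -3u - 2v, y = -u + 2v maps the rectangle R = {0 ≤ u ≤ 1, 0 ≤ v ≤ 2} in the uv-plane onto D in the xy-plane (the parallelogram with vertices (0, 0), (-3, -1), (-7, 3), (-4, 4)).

Compute the Jacobian determinant of (x, y) with respect to (u, v):

    ∂(x,y)/∂(u,v) = | -3  -2 | = (-3)(2) - (-2)(-1) = -8.
                   | -1  2 |

Its absolute value is |J| = 8 (the area scaling factor).

Substituting x = -3u - 2v, y = -u + 2v into the integrand,

    5x y → 15u^2 - 20u v - 20v^2,

so the integral becomes

    ∬_R (15u^2 - 20u v - 20v^2) · |J| du dv = ∫_0^1 ∫_0^2 (120u^2 - 160u v - 160v^2) dv du.

Inner (v): 240u^2 - 320u - 1280/3.
Outer (u): -1520/3.

Therefore ∬_D (5x y) dx dy = -1520/3.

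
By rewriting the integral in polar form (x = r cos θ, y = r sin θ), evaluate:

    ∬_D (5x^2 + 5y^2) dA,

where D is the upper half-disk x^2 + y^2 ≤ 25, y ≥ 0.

The region D is 0 ≤ r ≤ 5, 0 ≤ θ ≤ π in polar coordinates, where x = r cos(θ), y = r sin(θ), and dA = r dr dθ.

Under the substitution, the integrand becomes 5r^2, so

    ∬_D (5x^2 + 5y^2) dA = ∫_{0}^{π} ∫_{0}^{5} (5r^2) · r dr dθ.

Inner integral (in r): ∫_{0}^{5} (5r^2) · r dr = 3125/4.

Outer integral (in θ): ∫_{0}^{π} (3125/4) dθ = 3125π/4.

Therefore ∬_D (5x^2 + 5y^2) dA = 3125π/4.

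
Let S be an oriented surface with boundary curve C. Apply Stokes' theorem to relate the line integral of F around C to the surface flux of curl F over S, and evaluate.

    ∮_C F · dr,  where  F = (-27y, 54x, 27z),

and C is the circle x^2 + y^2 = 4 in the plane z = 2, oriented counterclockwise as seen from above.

Let S be the flat disk x^2 + y^2 ≤ 4 in the plane z = 2, with upward unit normal n̂ = ẑ. By Stokes' theorem,

    ∮_C F · dr = ∬_S (∇ × F) · n̂ dS = ∬_D (curl F)_z dA,

where D is the disk x^2 + y^2 ≤ 4.

Compute the curl of F = (-27y, 54x, 27z):
    (∇ × F)_x = ∂F_z/∂y - ∂F_y/∂z = 0,
    (∇ × F)_y = ∂F_x/∂z - ∂F_z/∂x = 0,
    (∇ × F)_z = ∂F_y/∂x - ∂F_x/∂y = 81.

On z = 2, (curl F)_z = 81.

Convert to polar (x = r cos θ, y = r sin θ, dA = r dr dθ); the integrand becomes 81, so

    ∬_D (curl F)_z dA = ∫_0^{2π} ∫_0^{2} (81) · r dr dθ.

Inner (r from 0 to 2): 162.
Outer (θ from 0 to 2π): 324π.

Therefore ∮_C F · dr = 324π.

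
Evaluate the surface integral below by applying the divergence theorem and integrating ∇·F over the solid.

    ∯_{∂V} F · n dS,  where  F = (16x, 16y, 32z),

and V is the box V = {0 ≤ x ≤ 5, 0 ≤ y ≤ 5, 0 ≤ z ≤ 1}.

By the divergence theorem,

    ∯_{∂V} F · n dS = ∭_V (∇ · F) dV.

Compute the divergence:
    ∇ · F = ∂F_x/∂x + ∂F_y/∂y + ∂F_z/∂z = 16 + 16 + 32 = 64.

V is a rectangular box, so dV = dx dy dz with 0 ≤ x ≤ 5, 0 ≤ y ≤ 5, 0 ≤ z ≤ 1.

Integrate (64) over V as an iterated integral:

    ∭_V (∇·F) dV = ∫_0^{5} ∫_0^{5} ∫_0^{1} (64) dz dy dx.

Inner (z from 0 to 1): 64.
Middle (y from 0 to 5): 320.
Outer (x from 0 to 5): 1600.

Therefore ∯_{∂V} F · n dS = 1600.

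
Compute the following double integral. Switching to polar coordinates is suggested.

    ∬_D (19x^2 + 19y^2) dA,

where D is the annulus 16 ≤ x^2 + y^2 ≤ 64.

The region D is 4 ≤ r ≤ 8, 0 ≤ θ ≤ 2π in polar coordinates, where x = r cos(θ), y = r sin(θ), and dA = r dr dθ.

Under the substitution, the integrand becomes 19r^2, so

    ∬_D (19x^2 + 19y^2) dA = ∫_{0}^{2π} ∫_{4}^{8} (19r^2) · r dr dθ.

Inner integral (in r): ∫_{4}^{8} (19r^2) · r dr = 18240.

Outer integral (in θ): ∫_{0}^{2π} (18240) dθ = 36480π.

Therefore ∬_D (19x^2 + 19y^2) dA = 36480π.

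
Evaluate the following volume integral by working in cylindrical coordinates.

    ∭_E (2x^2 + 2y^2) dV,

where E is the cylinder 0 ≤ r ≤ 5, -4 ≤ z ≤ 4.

In cylindrical coordinates, x = r cos(θ), y = r sin(θ), z = z, and dV = r dr dθ dz.

The integrand becomes 2r^2, so

    ∭_E (2x^2 + 2y^2) dV = ∫_{0}^{2π} ∫_{0}^{5} ∫_{-4}^{4} (2r^2) · r dz dr dθ.

Inner (z): 16r^3.
Middle (r from 0 to 5): 2500.
Outer (θ): 5000π.

Therefore the triple integral equals 5000π.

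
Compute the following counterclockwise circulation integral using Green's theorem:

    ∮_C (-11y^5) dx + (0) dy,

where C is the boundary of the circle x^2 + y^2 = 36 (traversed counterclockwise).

Green's theorem converts the closed line integral into a double integral over the enclosed region D:

    ∮_C P dx + Q dy = ∬_D (∂Q/∂x - ∂P/∂y) dA.

Here P = -11y^5, Q = 0, so

    ∂Q/∂x = 0,    ∂P/∂y = -55y^4,
    ∂Q/∂x - ∂P/∂y = 55y^4.

D is the region x^2 + y^2 ≤ 36. Evaluating the double integral:

In polar coordinates (x = r cos θ, y = r sin θ, dA = r dr dθ) the integrand becomes 55r^4sin(θ)^4, so

    ∬_D (55y^4) dA = ∫_0^{2π} ∫_0^{6} (55r^4sin(θ)^4) · r dr dθ.

Inner (r from 0 to 6): 427680sin(θ)^4.
Outer (θ from 0 to 2π): 320760π.

Therefore ∮_C P dx + Q dy = 320760π.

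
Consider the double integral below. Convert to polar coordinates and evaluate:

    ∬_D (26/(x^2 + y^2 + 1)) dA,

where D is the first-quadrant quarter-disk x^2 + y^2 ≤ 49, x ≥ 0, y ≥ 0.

The region D is 0 ≤ r ≤ 7, 0 ≤ θ ≤ π/2 in polar coordinates, where x = r cos(θ), y = r sin(θ), and dA = r dr dθ.

Under the substitution, the integrand becomes 26/(r^2 + 1), so

    ∬_D (26/(x^2 + y^2 + 1)) dA = ∫_{0}^{π/2} ∫_{0}^{7} (26/(r^2 + 1)) · r dr dθ.

Inner integral (in r): ∫_{0}^{7} (26/(r^2 + 1)) · r dr = log(12207031250000000000000).

Outer integral (in θ): ∫_{0}^{π/2} (log(12207031250000000000000)) dθ = log(12207031250000000000000^(π/2)).

Therefore ∬_D (26/(x^2 + y^2 + 1)) dA = log(12207031250000000000000^(π/2)).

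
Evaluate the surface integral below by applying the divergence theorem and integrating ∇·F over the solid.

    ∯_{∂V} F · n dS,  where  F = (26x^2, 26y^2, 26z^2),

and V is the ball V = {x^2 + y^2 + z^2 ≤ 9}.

By the divergence theorem,

    ∯_{∂V} F · n dS = ∭_V (∇ · F) dV.

Compute the divergence:
    ∇ · F = ∂F_x/∂x + ∂F_y/∂y + ∂F_z/∂z = 52x + 52y + 52z.

In spherical coordinates, x = ρ sin(φ) cos(θ), y = ρ sin(φ) sin(θ), z = ρ cos(φ), dV = ρ^2 sin(φ) dρ dφ dθ, with 0 ≤ ρ ≤ 3, 0 ≤ φ ≤ π, 0 ≤ θ ≤ 2π.

The integrand, after substitution and multiplying by the volume element, becomes (52ρ (sqrt(2)sin(φ)sin(θ + π/4) + cos(φ))) · ρ^2 sin(φ), so

    ∭_V (∇·F) dV = ∫_0^{2π} ∫_0^{π} ∫_0^{3} (52ρ (sqrt(2)sin(φ)sin(θ + π/4) + cos(φ))) · ρ^2 sin(φ) dρ dφ dθ.

Inner (ρ from 0 to 3): 1053(sqrt(2)sin(φ)sin(θ + π/4) + cos(φ))sin(φ).
Middle (φ from 0 to π): 1053sqrt(2)π sin(θ + π/4)/2.
Outer (θ from 0 to 2π): 0.

Therefore ∯_{∂V} F · n dS = 0.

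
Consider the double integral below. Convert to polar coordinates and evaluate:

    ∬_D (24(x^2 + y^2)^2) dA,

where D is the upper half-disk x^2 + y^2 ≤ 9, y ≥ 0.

The region D is 0 ≤ r ≤ 3, 0 ≤ θ ≤ π in polar coordinates, where x = r cos(θ), y = r sin(θ), and dA = r dr dθ.

Under the substitution, the integrand becomes 24r^4, so

    ∬_D (24(x^2 + y^2)^2) dA = ∫_{0}^{π} ∫_{0}^{3} (24r^4) · r dr dθ.

Inner integral (in r): ∫_{0}^{3} (24r^4) · r dr = 2916.

Outer integral (in θ): ∫_{0}^{π} (2916) dθ = 2916π.

Therefore ∬_D (24(x^2 + y^2)^2) dA = 2916π.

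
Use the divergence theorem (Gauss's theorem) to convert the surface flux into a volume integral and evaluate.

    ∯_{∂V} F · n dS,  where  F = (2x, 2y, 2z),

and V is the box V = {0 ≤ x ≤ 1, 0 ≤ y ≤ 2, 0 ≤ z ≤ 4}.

By the divergence theorem,

    ∯_{∂V} F · n dS = ∭_V (∇ · F) dV.

Compute the divergence:
    ∇ · F = ∂F_x/∂x + ∂F_y/∂y + ∂F_z/∂z = 2 + 2 + 2 = 6.

V is a rectangular box, so dV = dx dy dz with 0 ≤ x ≤ 1, 0 ≤ y ≤ 2, 0 ≤ z ≤ 4.

Integrate (6) over V as an iterated integral:

    ∭_V (∇·F) dV = ∫_0^{1} ∫_0^{2} ∫_0^{4} (6) dz dy dx.

Inner (z from 0 to 4): 24.
Middle (y from 0 to 2): 48.
Outer (x from 0 to 1): 48.

Therefore ∯_{∂V} F · n dS = 48.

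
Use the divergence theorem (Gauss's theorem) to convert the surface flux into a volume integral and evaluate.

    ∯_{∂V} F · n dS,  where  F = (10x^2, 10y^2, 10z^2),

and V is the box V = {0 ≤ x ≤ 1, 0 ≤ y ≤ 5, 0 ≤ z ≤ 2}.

By the divergence theorem,

    ∯_{∂V} F · n dS = ∭_V (∇ · F) dV.

Compute the divergence:
    ∇ · F = ∂F_x/∂x + ∂F_y/∂y + ∂F_z/∂z = 20x + 20y + 20z.

V is a rectangular box, so dV = dx dy dz with 0 ≤ x ≤ 1, 0 ≤ y ≤ 5, 0 ≤ z ≤ 2.

Integrate (20x + 20y + 20z) over V as an iterated integral:

    ∭_V (∇·F) dV = ∫_0^{1} ∫_0^{5} ∫_0^{2} (20x + 20y + 20z) dz dy dx.

Inner (z from 0 to 2): 40x + 40y + 40.
Middle (y from 0 to 5): 200x + 700.
Outer (x from 0 to 1): 800.

Therefore ∯_{∂V} F · n dS = 800.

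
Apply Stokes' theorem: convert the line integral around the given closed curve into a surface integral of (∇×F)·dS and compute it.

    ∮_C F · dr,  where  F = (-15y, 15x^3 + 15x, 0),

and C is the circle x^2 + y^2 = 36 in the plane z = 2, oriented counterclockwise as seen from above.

Let S be the flat disk x^2 + y^2 ≤ 36 in the plane z = 2, with upward unit normal n̂ = ẑ. By Stokes' theorem,

    ∮_C F · dr = ∬_S (∇ × F) · n̂ dS = ∬_D (curl F)_z dA,

where D is the disk x^2 + y^2 ≤ 36.

Compute the curl of F = (-15y, 15x^3 + 15x, 0):
    (∇ × F)_x = ∂F_z/∂y - ∂F_y/∂z = 0,
    (∇ × F)_y = ∂F_x/∂z - ∂F_z/∂x = 0,
    (∇ × F)_z = ∂F_y/∂x - ∂F_x/∂y = 45x^2 + 30.

On z = 2, (curl F)_z = 45x^2 + 30.

Convert to polar (x = r cos θ, y = r sin θ, dA = r dr dθ); the integrand becomes 45r^2cos(θ)^2 + 30, so

    ∬_D (curl F)_z dA = ∫_0^{2π} ∫_0^{6} (45r^2cos(θ)^2 + 30) · r dr dθ.

Inner (r from 0 to 6): 14580cos(θ)^2 + 540.
Outer (θ from 0 to 2π): 15660π.

Therefore ∮_C F · dr = 15660π.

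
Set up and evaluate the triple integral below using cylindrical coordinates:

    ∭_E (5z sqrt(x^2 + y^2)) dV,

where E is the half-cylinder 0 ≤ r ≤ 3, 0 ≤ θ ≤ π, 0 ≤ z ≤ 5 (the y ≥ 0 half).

In cylindrical coordinates, x = r cos(θ), y = r sin(θ), z = z, and dV = r dr dθ dz.

The integrand becomes 5r z, so

    ∭_E (5z sqrt(x^2 + y^2)) dV = ∫_{0}^{π} ∫_{0}^{3} ∫_{0}^{5} (5r z) · r dz dr dθ.

Inner (z): 125r^2/2.
Middle (r from 0 to 3): 1125/2.
Outer (θ): 1125π/2.

Therefore the triple integral equals 1125π/2.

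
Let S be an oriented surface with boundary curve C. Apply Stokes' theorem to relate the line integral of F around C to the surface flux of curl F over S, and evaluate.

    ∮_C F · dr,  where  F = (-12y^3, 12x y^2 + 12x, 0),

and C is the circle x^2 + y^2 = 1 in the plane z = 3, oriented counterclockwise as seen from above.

Let S be the flat disk x^2 + y^2 ≤ 1 in the plane z = 3, with upward unit normal n̂ = ẑ. By Stokes' theorem,

    ∮_C F · dr = ∬_S (∇ × F) · n̂ dS = ∬_D (curl F)_z dA,

where D is the disk x^2 + y^2 ≤ 1.

Compute the curl of F = (-12y^3, 12x y^2 + 12x, 0):
    (∇ × F)_x = ∂F_z/∂y - ∂F_y/∂z = 0,
    (∇ × F)_y = ∂F_x/∂z - ∂F_z/∂x = 0,
    (∇ × F)_z = ∂F_y/∂x - ∂F_x/∂y = 48y^2 + 12.

On z = 3, (curl F)_z = 48y^2 + 12.

Convert to polar (x = r cos θ, y = r sin θ, dA = r dr dθ); the integrand becomes 48r^2sin(θ)^2 + 12, so

    ∬_D (curl F)_z dA = ∫_0^{2π} ∫_0^{1} (48r^2sin(θ)^2 + 12) · r dr dθ.

Inner (r from 0 to 1): 12 - 6cos(2θ).
Outer (θ from 0 to 2π): 24π.

Therefore ∮_C F · dr = 24π.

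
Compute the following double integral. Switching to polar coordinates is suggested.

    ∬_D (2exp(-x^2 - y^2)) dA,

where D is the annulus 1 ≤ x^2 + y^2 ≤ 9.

The region D is 1 ≤ r ≤ 3, 0 ≤ θ ≤ 2π in polar coordinates, where x = r cos(θ), y = r sin(θ), and dA = r dr dθ.

Under the substitution, the integrand becomes 2exp(-r^2), so

    ∬_D (2exp(-x^2 - y^2)) dA = ∫_{0}^{2π} ∫_{1}^{3} (2exp(-r^2)) · r dr dθ.

Inner integral (in r): ∫_{1}^{3} (2exp(-r^2)) · r dr = -(1 - exp(8))exp(-9).

Outer integral (in θ): ∫_{0}^{2π} (-(1 - exp(8))exp(-9)) dθ = -2π (1 - exp(8))exp(-9).

Therefore ∬_D (2exp(-x^2 - y^2)) dA = -2π (1 - exp(8))exp(-9).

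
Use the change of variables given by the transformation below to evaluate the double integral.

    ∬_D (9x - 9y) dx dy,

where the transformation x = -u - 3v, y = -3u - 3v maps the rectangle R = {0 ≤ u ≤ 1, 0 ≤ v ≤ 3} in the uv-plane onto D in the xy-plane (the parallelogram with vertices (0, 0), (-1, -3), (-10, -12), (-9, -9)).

Compute the Jacobian determinant of (x, y) with respect to (u, v):

    ∂(x,y)/∂(u,v) = | -1  -3 | = (-1)(-3) - (-3)(-3) = -6.
                   | -3  -3 |

Its absolute value is |J| = 6 (the area scaling factor).

Substituting x = -u - 3v, y = -3u - 3v into the integrand,

    9x - 9y → 18u,

so the integral becomes

    ∬_R (18u) · |J| du dv = ∫_0^1 ∫_0^3 (108u) dv du.

Inner (v): 324u.
Outer (u): 162.

Therefore ∬_D (9x - 9y) dx dy = 162.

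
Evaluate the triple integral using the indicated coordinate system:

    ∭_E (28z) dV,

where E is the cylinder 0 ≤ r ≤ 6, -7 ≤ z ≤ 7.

In cylindrical coordinates, x = r cos(θ), y = r sin(θ), z = z, and dV = r dr dθ dz.

The integrand becomes 28z, so

    ∭_E (28z) dV = ∫_{0}^{2π} ∫_{0}^{6} ∫_{-7}^{7} (28z) · r dz dr dθ.

Inner (z): 0.
Middle (r from 0 to 6): 0.
Outer (θ): 0.

Therefore the triple integral equals 0.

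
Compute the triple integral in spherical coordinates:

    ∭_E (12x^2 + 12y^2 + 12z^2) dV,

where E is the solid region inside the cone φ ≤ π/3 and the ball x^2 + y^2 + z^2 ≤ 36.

In spherical coordinates, x = ρ sin(φ) cos(θ), y = ρ sin(φ) sin(θ), z = ρ cos(φ), and dV = ρ^2 sin(φ) dρ dφ dθ.

The integrand becomes 12ρ^2, so

    ∭_E (12x^2 + 12y^2 + 12z^2) dV = ∫_{0}^{2π} ∫_{0}^{π/3} ∫_{0}^{6} (12ρ^2) · ρ^2 sin(φ) dρ dφ dθ.

Inner (ρ): 93312sin(φ)/5.
Middle (φ): 46656/5.
Outer (θ): 93312π/5.

Therefore the triple integral equals 93312π/5.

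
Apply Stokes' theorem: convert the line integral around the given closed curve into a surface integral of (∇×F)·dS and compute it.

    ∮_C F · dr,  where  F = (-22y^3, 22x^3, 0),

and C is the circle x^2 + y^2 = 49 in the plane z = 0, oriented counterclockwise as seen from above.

Let S be the flat disk x^2 + y^2 ≤ 49 in the plane z = 0, with upward unit normal n̂ = ẑ. By Stokes' theorem,

    ∮_C F · dr = ∬_S (∇ × F) · n̂ dS = ∬_D (curl F)_z dA,

where D is the disk x^2 + y^2 ≤ 49.

Compute the curl of F = (-22y^3, 22x^3, 0):
    (∇ × F)_x = ∂F_z/∂y - ∂F_y/∂z = 0,
    (∇ × F)_y = ∂F_x/∂z - ∂F_z/∂x = 0,
    (∇ × F)_z = ∂F_y/∂x - ∂F_x/∂y = 66x^2 + 66y^2.

On z = 0, (curl F)_z = 66x^2 + 66y^2.

Convert to polar (x = r cos θ, y = r sin θ, dA = r dr dθ); the integrand becomes 66r^2, so

    ∬_D (curl F)_z dA = ∫_0^{2π} ∫_0^{7} (66r^2) · r dr dθ.

Inner (r from 0 to 7): 79233/2.
Outer (θ from 0 to 2π): 79233π.

Therefore ∮_C F · dr = 79233π.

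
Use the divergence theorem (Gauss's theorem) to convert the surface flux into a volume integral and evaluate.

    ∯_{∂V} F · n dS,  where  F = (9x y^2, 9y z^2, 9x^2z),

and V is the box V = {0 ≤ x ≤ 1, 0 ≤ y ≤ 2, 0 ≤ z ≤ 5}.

By the divergence theorem,

    ∯_{∂V} F · n dS = ∭_V (∇ · F) dV.

Compute the divergence:
    ∇ · F = ∂F_x/∂x + ∂F_y/∂y + ∂F_z/∂z = 9y^2 + 9z^2 + 9x^2 = 9x^2 + 9y^2 + 9z^2.

V is a rectangular box, so dV = dx dy dz with 0 ≤ x ≤ 1, 0 ≤ y ≤ 2, 0 ≤ z ≤ 5.

Integrate (9x^2 + 9y^2 + 9z^2) over V as an iterated integral:

    ∭_V (∇·F) dV = ∫_0^{1} ∫_0^{2} ∫_0^{5} (9x^2 + 9y^2 + 9z^2) dz dy dx.

Inner (z from 0 to 5): 45x^2 + 45y^2 + 375.
Middle (y from 0 to 2): 90x^2 + 870.
Outer (x from 0 to 1): 900.

Therefore ∯_{∂V} F · n dS = 900.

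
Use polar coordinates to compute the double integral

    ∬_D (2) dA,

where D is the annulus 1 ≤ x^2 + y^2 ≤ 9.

The region D is 1 ≤ r ≤ 3, 0 ≤ θ ≤ 2π in polar coordinates, where x = r cos(θ), y = r sin(θ), and dA = r dr dθ.

Under the substitution, the integrand becomes 2, so

    ∬_D (2) dA = ∫_{0}^{2π} ∫_{1}^{3} (2) · r dr dθ.

Inner integral (in r): ∫_{1}^{3} (2) · r dr = 8.

Outer integral (in θ): ∫_{0}^{2π} (8) dθ = 16π.

Therefore ∬_D (2) dA = 16π.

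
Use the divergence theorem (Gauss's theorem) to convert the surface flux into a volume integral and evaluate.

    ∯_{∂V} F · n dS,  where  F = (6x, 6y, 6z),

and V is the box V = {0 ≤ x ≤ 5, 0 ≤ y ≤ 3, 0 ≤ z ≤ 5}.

By the divergence theorem,

    ∯_{∂V} F · n dS = ∭_V (∇ · F) dV.

Compute the divergence:
    ∇ · F = ∂F_x/∂x + ∂F_y/∂y + ∂F_z/∂z = 6 + 6 + 6 = 18.

V is a rectangular box, so dV = dx dy dz with 0 ≤ x ≤ 5, 0 ≤ y ≤ 3, 0 ≤ z ≤ 5.

Integrate (18) over V as an iterated integral:

    ∭_V (∇·F) dV = ∫_0^{5} ∫_0^{3} ∫_0^{5} (18) dz dy dx.

Inner (z from 0 to 5): 90.
Middle (y from 0 to 3): 270.
Outer (x from 0 to 5): 1350.

Therefore ∯_{∂V} F · n dS = 1350.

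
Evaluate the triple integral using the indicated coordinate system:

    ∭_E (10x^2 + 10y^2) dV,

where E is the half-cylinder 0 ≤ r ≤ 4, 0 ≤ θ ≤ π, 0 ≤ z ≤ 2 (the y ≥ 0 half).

In cylindrical coordinates, x = r cos(θ), y = r sin(θ), z = z, and dV = r dr dθ dz.

The integrand becomes 10r^2, so

    ∭_E (10x^2 + 10y^2) dV = ∫_{0}^{π} ∫_{0}^{4} ∫_{0}^{2} (10r^2) · r dz dr dθ.

Inner (z): 20r^3.
Middle (r from 0 to 4): 1280.
Outer (θ): 1280π.

Therefore the triple integral equals 1280π.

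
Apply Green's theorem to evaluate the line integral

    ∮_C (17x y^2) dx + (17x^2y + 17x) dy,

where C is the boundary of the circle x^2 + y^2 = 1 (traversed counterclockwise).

Green's theorem converts the closed line integral into a double integral over the enclosed region D:

    ∮_C P dx + Q dy = ∬_D (∂Q/∂x - ∂P/∂y) dA.

Here P = 17x y^2, Q = 17x^2y + 17x, so

    ∂Q/∂x = 34x y + 17,    ∂P/∂y = 34x y,
    ∂Q/∂x - ∂P/∂y = 17.

D is the region x^2 + y^2 ≤ 1. Evaluating the double integral:

In polar coordinates (x = r cos θ, y = r sin θ, dA = r dr dθ) the integrand becomes 17, so

    ∬_D (17) dA = ∫_0^{2π} ∫_0^{1} (17) · r dr dθ.

Inner (r from 0 to 1): 17/2.
Outer (θ from 0 to 2π): 17π.

Therefore ∮_C P dx + Q dy = 17π.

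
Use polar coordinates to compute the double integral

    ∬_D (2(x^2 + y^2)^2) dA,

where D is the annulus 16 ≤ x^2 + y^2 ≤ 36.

The region D is 4 ≤ r ≤ 6, 0 ≤ θ ≤ 2π in polar coordinates, where x = r cos(θ), y = r sin(θ), and dA = r dr dθ.

Under the substitution, the integrand becomes 2r^4, so

    ∬_D (2(x^2 + y^2)^2) dA = ∫_{0}^{2π} ∫_{4}^{6} (2r^4) · r dr dθ.

Inner integral (in r): ∫_{4}^{6} (2r^4) · r dr = 42560/3.

Outer integral (in θ): ∫_{0}^{2π} (42560/3) dθ = 85120π/3.

Therefore ∬_D (2(x^2 + y^2)^2) dA = 85120π/3.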